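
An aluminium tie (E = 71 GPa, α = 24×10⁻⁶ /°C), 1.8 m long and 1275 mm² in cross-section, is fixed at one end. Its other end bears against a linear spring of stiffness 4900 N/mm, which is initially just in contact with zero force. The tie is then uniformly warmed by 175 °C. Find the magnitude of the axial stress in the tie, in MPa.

σ ≈ 26.5 MPa (compressive)

Free thermal expansion: δ_free = αΔT L = 24×10⁻⁶ × 175 × 1800 = 7.56 mm.
Let P be the compressive force at the spring. The tie shortens elastically by PL/(AE) and the spring compresses by P/k; together these equal δ_free.
So P = δ_free / [L/(AE) + 1/k] = 7.56 / [ 1800/(1275×71×10³) + 1/(4900) ].
P = 7.56 / 0.000224 = 33760 N.
σ = P/A = 33760/1275 = 26.47 MPa.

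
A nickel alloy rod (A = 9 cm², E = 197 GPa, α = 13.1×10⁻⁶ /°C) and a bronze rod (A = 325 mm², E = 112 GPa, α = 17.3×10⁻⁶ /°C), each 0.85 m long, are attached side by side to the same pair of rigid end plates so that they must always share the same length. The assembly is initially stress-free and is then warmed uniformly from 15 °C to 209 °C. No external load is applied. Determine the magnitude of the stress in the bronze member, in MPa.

The bronze has the larger α, so on heating it would change length more than the nickel alloy if both were free. The rigid plates force a common final length, so the bronze is put into compression and the nickel alloy into tension, with equal and opposite forces P (no external load).
Equating the net (thermal + elastic) strains gives |α₁ − α₂|·ΔT = P·[1/(A₁E₁) + 1/(A₂E₂)].
|α₁ − α₂|·ΔT = 4.2×10⁻⁶ × 194 = 0.0008148.
1/(A₁E₁) + 1/(A₂E₂) = 1/(900×197×10³) + 1/(325×112×10³) = 3.311×10⁻⁸ N⁻¹.
So P = 0.0008148 / 3.311×10⁻⁸ = 24.61 kN.
σ_{bronze} = P/A₂ = 24610/325 = 75.71 MPa, compressive.

σ ≈ 75.7 MPa (compressive)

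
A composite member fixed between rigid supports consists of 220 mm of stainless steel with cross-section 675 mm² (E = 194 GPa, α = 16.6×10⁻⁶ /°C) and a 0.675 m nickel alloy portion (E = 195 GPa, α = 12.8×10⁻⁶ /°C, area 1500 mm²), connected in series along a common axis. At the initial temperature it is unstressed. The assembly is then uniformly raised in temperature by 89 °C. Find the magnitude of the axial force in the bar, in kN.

Free thermal expansion of the whole bar: Σ αᵢΔT Lᵢ = 16.6×10⁻⁶×89×220 + 12.8×10⁻⁶×89×675 = 1.094 mm.
The rigid supports impose zero overall length change; the single axial force P common to all segments must satisfy P Σ Lᵢ/(AᵢEᵢ) = δ_free.
The series flexibility is Σ Lᵢ/(AᵢEᵢ) = 220/(675×194×10³) + 675/(1500×195×10³) = 3.988×10⁻⁶ mm/N.
P = 1.094 / 3.988×10⁻⁶ = 274300 N = 274.3 kN, compressive.

P ≈ 274 kN (compressive)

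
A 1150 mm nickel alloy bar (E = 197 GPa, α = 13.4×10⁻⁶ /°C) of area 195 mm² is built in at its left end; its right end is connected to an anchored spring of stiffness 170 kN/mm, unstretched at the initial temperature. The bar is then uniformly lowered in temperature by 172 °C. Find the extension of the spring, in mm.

The unrestrained thermal change is αΔT L = 13.4×10⁻⁶ × 172 × 1150 = 2.651 mm.
Let P be the tensile force in the spring. The bar extends elastically by PL/(AE) and the spring stretches by P/k; together these equal δ_free.
P [ L/(AE) + 1/k ] = δ_free → P [ 1150/(195×197×10³) + 1/(170×10³) ] = 2.651.
P = 2.651 / 3.582×10⁻⁵ = 74000 N.
Spring extension = P/k = 74000/(170×10³) = 0.4353 mm.

δ ≈ 0.435 mm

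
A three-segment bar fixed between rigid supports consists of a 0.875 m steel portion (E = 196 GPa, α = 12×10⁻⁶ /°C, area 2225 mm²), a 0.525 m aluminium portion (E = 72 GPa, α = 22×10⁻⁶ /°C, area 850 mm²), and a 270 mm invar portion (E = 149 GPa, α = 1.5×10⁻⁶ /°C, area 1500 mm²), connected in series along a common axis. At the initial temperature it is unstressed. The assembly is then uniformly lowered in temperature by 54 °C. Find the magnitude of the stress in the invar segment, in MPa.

If the supports were absent, the total length change would be Σ αᵢΔT Lᵢ = 12×10⁻⁶×54×875 + 22×10⁻⁶×54×525 + 1.5×10⁻⁶×54×270 = 1.213 mm.
The walls prevent any net length change, so an axial force P (same in every segment) develops. Compatibility: P · Σ Lᵢ/(AᵢEᵢ) = δ_free.
The series flexibility is Σ Lᵢ/(AᵢEᵢ) = 875/(2225×196×10³) + 525/(850×72×10³) + 270/(1500×149×10³) = 1.179×10⁻⁵ mm/N.
Hence P = δ_free / Σ(L/AE) = 1.213/1.179×10⁻⁵ = 102.8 kN (tensile).
σ_{invar} = P / A = 102800 / 1500 = 68.55 MPa.

σ ≈ 68.5 MPa (tensile)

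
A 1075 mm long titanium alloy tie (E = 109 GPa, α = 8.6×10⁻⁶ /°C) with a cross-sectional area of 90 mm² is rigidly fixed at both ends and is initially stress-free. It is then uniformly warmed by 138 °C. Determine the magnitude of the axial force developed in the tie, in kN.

The ends cannot move, so σ = EαΔT = 109×10³ × 8.6×10⁻⁶ × 138 = 129.4 MPa.
P = AEαΔT = 90 × 109×10³ × 8.6×10⁻⁶ × 138 = 11.64 kN (compressive).

P ≈ 11.6 kN (compressive)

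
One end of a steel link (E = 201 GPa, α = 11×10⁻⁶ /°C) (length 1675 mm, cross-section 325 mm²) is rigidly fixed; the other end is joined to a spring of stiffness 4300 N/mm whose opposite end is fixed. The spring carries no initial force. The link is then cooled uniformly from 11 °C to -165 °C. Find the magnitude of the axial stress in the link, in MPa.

The unrestrained thermal change is αΔT L = 11×10⁻⁶ × 176 × 1675 = 3.243 mm.
Let P be the tensile force in the spring. The link extends elastically by PL/(AE) and the spring stretches by P/k; together these equal δ_free.
So P = δ_free / [L/(AE) + 1/k] = 3.243 / [ 1675/(325×201×10³) + 1/(4300) ].
P = 3.243 / 0.0002582 = 12560 N.
σ = P/A = 12560/325 = 38.64 MPa.

σ ≈ 38.6 MPa (tensile)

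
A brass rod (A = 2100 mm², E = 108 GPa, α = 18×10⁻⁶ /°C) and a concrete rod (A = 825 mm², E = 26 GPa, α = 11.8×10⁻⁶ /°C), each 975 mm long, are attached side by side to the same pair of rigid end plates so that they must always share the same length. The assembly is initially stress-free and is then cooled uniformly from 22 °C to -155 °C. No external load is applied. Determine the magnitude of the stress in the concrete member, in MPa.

σ ≈ 26.1 MPa (compressive)

Both members must finish at the same length. With the larger α, the brass tends to over-contract; the plates restrain it, putting the brass in tension and the concrete in compression. With no external load the two internal forces are equal and opposite, magnitude P.
Equating the net (thermal + elastic) strains gives |α₁ − α₂|·ΔT = P·[1/(A₁E₁) + 1/(A₂E₂)].
|α₁ − α₂|·ΔT = 6.2×10⁻⁶ × 177 = 0.001097.
1/(A₁E₁) + 1/(A₂E₂) = 1/(2100×108×10³) + 1/(825×26×10³) = 5.103×10⁻⁸ N⁻¹.
So P = 0.001097 / 5.103×10⁻⁸ = 21.51 kN.
σ_{concrete} = P/A₂ = 21510/825 = 26.07 MPa, compressive.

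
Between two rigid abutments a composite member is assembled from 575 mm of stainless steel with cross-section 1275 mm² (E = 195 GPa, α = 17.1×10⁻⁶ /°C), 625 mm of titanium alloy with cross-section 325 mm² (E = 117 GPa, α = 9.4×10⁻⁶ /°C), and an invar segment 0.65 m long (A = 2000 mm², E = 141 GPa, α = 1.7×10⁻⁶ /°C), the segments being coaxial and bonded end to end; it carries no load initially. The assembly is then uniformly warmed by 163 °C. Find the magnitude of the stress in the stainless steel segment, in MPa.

σ ≈ 102 MPa (compressive)

Free thermal expansion of the whole bar: Σ αᵢΔT Lᵢ = 17.1×10⁻⁶×163×575 + 9.4×10⁻⁶×163×625 + 1.7×10⁻⁶×163×650 = 2.74 mm.
The walls prevent any net length change, so an axial force P (same in every segment) develops. Compatibility: P · Σ Lᵢ/(AᵢEᵢ) = δ_free.
The series flexibility is Σ Lᵢ/(AᵢEᵢ) = 575/(1275×195×10³) + 625/(325×117×10³) + 650/(2000×141×10³) = 2.105×10⁻⁵ mm/N.
P = 2.74 / 2.105×10⁻⁵ = 130200 N = 130.2 kN, compressive.
σ_{stainless steel} = P / A = 130200 / 1275 = 102.1 MPa.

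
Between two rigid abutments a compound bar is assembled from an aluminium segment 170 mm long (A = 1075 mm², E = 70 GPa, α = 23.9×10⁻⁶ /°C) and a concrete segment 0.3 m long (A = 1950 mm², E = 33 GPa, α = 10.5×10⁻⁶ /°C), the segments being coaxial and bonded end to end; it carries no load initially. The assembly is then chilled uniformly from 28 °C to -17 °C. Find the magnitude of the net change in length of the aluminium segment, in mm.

If the supports were absent, the total length change would be Σ αᵢΔT Lᵢ = 23.9×10⁻⁶×45×170 + 10.5×10⁻⁶×45×300 = 0.3246 mm.
Since the ends are fixed, an axial force P builds up, equal in every segment, with P · Σ Lᵢ/(AᵢEᵢ) = δ_free.
The series flexibility is Σ Lᵢ/(AᵢEᵢ) = 170/(1075×70×10³) + 300/(1950×33×10³) = 6.921×10⁻⁶ mm/N.
Hence P = δ_free / Σ(L/AE) = 0.3246/6.921×10⁻⁶ = 46.9 kN (tensile).
For the aluminium segment, free thermal change = 23.9×10⁻⁶×45×170 = 0.1828 mm and elastic change from P = 46900×170/(1075×70×10³) = 0.1059 mm; these oppose, so the net change is 0.0769 mm (segment shortens).

|ΔL| ≈ 0.0769 mm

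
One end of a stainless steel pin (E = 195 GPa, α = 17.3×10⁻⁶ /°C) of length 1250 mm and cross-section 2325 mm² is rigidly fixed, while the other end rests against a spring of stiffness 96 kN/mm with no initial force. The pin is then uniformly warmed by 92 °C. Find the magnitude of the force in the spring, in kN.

The unrestrained thermal change is αΔT L = 17.3×10⁻⁶ × 92 × 1250 = 1.99 mm.
Let P be the compressive force at the spring. The pin shortens elastically by PL/(AE) and the spring compresses by P/k; together these equal δ_free.
So P = δ_free / [L/(AE) + 1/k] = 1.99 / [ 1250/(2325×195×10³) + 1/(96×10³) ].
P = 1.99 / 1.317×10⁻⁵ = 151000 N.

P ≈ 151 kN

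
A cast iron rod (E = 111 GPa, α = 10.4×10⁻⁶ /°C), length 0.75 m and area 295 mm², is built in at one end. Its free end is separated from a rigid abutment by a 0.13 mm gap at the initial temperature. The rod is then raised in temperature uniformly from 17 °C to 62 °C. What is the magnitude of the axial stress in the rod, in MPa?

σ ≈ 32.7 MPa (compressive)

If the wall were absent the rod would grow by αΔT L = 10.4×10⁻⁶ × 45 × 750 = 0.351 mm.
This exceeds the 0.13 mm gap, so the wall pushes back. The portion of expansion that must be recovered elastically is δ_free − gap = 0.351 − 0.13 = 0.221 mm.
That suppressed elongation corresponds to σ = E·Δ/L = 111×10³ × 0.221/750 = 32.71 MPa.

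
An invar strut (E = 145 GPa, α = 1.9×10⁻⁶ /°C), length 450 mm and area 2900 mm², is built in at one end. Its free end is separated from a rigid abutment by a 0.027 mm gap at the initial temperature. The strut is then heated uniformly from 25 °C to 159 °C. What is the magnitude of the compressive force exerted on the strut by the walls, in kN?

P ≈ 81.8 kN

Unrestrained expansion: δ_free = αΔT L = 1.9×10⁻⁶ × 134 × 450 = 0.1146 mm.
After closing the 0.027 mm clearance, 0.1146 − 0.027 = 0.08757 mm of expansion remains to be suppressed by the wall.
That suppressed elongation corresponds to σ = E·Δ/L = 145×10³ × 0.08757/450 = 28.22 MPa.
Force on the wall = σA = 28.22 × 2900 mm² = 81.83 kN.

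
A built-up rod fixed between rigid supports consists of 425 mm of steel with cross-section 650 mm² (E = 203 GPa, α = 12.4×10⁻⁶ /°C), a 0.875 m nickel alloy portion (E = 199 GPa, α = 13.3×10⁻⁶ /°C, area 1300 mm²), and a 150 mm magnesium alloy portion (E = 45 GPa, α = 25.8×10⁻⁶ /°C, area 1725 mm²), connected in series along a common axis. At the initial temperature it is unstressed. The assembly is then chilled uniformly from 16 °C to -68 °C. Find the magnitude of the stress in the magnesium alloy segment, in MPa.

If the supports were absent, the total length change would be Σ αᵢΔT Lᵢ = 12.4×10⁻⁶×84×425 + 13.3×10⁻⁶×84×875 + 25.8×10⁻⁶×84×150 = 1.745 mm.
Since the ends are fixed, an axial force P builds up, equal in every segment, with P · Σ Lᵢ/(AᵢEᵢ) = δ_free.
The series flexibility is Σ Lᵢ/(AᵢEᵢ) = 425/(650×203×10³) + 875/(1300×199×10³) + 150/(1725×45×10³) = 8.536×10⁻⁶ mm/N.
Hence P = δ_free / Σ(L/AE) = 1.745/8.536×10⁻⁶ = 204.5 kN (tensile).
σ_{magnesium alloy} = P / A = 204500 / 1725 = 118.5 MPa.

σ ≈ 119 MPa (tensile)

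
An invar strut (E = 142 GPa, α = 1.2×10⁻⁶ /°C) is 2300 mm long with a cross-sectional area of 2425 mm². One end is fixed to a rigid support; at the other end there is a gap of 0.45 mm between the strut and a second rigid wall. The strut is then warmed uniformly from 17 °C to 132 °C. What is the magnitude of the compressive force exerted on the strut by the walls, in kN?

Free thermal elongation = αΔT L = 1.2×10⁻⁶ × 115 × 2300 = 0.3174 mm.
This is smaller than the 0.45 mm clearance, so the strut expands freely without reaching the stop — the stress is zero.

P ≈ 0 kN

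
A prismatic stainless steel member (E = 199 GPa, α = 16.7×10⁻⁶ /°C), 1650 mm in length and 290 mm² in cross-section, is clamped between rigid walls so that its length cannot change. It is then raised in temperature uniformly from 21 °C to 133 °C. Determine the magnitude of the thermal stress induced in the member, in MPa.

Because both ends are immovable the net strain is zero, and the suppressed thermal strain is αΔT = 16.7×10⁻⁶ × 112 = 1870.4×10⁻⁶.
σ = EαΔT = 199×10³ × 16.7×10⁻⁶ × 112 = 372.2 MPa (compressive; the member is trying to expand).

σ ≈ 372 MPa (compressive)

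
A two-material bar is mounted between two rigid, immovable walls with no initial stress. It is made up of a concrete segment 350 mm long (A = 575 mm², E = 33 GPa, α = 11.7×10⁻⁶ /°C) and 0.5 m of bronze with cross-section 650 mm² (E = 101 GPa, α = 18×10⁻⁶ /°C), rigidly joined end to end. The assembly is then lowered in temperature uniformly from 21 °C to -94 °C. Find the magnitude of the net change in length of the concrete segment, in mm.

|ΔL| ≈ 0.595 mm

Free thermal contraction of the whole bar: Σ αᵢΔT Lᵢ = 11.7×10⁻⁶×115×350 + 18×10⁻⁶×115×500 = 1.506 mm.
The rigid supports impose zero overall length change; the single axial force P common to all segments must satisfy P Σ Lᵢ/(AᵢEᵢ) = δ_free.
The series flexibility is Σ Lᵢ/(AᵢEᵢ) = 350/(575×33×10³) + 500/(650×101×10³) = 2.606×10⁻⁵ mm/N.
Hence P = δ_free / Σ(L/AE) = 1.506/2.606×10⁻⁵ = 57.78 kN (tensile).
For the concrete segment, free thermal change = 11.7×10⁻⁶×115×350 = 0.4709 mm and elastic change from P = 57780×350/(575×33×10³) = 1.066 mm; these oppose, so the net change is 0.595 mm (segment lengthens).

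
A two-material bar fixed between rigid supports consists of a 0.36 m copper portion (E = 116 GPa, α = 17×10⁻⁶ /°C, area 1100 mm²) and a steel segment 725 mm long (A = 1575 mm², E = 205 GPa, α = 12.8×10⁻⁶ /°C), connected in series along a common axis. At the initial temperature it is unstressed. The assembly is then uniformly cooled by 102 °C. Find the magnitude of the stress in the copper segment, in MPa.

Free thermal contraction of the whole bar: Σ αᵢΔT Lᵢ = 17×10⁻⁶×102×360 + 12.8×10⁻⁶×102×725 = 1.571 mm.
Since the ends are fixed, an axial force P builds up, equal in every segment, with P · Σ Lᵢ/(AᵢEᵢ) = δ_free.
Σ Lᵢ/(AᵢEᵢ) = 360/(1100×116×10³) + 725/(1575×205×10³) = 5.067×10⁻⁶ mm/N.
So P = 1.571 / 5.067×10⁻⁶ = 310 kN, tensile.
σ_{copper} = P / A = 310000 / 1100 = 281.8 MPa.

σ ≈ 282 MPa (tensile)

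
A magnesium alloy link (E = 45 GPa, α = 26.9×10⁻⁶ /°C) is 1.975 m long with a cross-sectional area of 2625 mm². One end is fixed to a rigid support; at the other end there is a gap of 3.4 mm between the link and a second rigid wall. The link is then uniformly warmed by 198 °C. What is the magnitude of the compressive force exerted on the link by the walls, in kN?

If the wall were absent the link would grow by αΔT L = 26.9×10⁻⁶ × 198 × 1975 = 10.52 mm.
This exceeds the 3.4 mm gap, so the wall pushes back. The portion of expansion that must be recovered elastically is δ_free − gap = 10.52 − 3.4 = 7.119 mm.
Compatibility: PL/(AE) = 7.119 mm, so σ = P/A = E × (7.119/1975) = 162.2 MPa.
Force on the wall = σA = 162.2 × 2625 mm² = 425.8 kN.

P ≈ 426 kN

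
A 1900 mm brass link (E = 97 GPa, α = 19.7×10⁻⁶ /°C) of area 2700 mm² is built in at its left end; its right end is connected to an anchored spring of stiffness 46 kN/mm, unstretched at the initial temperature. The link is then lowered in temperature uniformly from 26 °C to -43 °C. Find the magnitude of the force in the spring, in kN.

If the spring were absent the link would shorten by αΔT L = 19.7×10⁻⁶ × 69 × 1900 = 2.583 mm.
With a force P in the spring, the elastic change of the link is PL/(AE) and that of the spring is P/k; compatibility requires their sum to equal δ_free.
P [ L/(AE) + 1/k ] = δ_free → P [ 1900/(2700×97×10³) + 1/(46×10³) ] = 2.583.
P = 2.583 / 2.899×10⁻⁵ = 89080 N.

P ≈ 89.1 kN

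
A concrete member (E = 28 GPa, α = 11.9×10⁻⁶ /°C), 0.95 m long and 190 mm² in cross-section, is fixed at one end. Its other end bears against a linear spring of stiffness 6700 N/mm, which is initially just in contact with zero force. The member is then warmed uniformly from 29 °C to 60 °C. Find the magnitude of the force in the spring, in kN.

P ≈ 1.07 kN

If the spring were absent the member would lengthen by αΔT L = 11.9×10⁻⁶ × 31 × 950 = 0.3505 mm.
With a force P in the spring, the elastic change of the member is PL/(AE) and that of the spring is P/k; compatibility requires their sum to equal δ_free.
P [ L/(AE) + 1/k ] = δ_free → P [ 950/(190×28×10³) + 1/(6700) ] = 0.3505.
P = 0.3505 / 0.0003278 = 1069 N.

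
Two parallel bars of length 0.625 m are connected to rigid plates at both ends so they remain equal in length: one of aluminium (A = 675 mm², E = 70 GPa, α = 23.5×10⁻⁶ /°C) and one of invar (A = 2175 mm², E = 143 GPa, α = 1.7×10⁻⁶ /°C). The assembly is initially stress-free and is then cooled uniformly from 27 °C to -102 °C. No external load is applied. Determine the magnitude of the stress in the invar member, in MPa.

Both members must finish at the same length. With the larger α, the aluminium tends to over-contract; the plates restrain it, putting the aluminium in tension and the invar in compression. With no external load the two internal forces are equal and opposite, magnitude P.
Setting the final lengths equal and cancelling L: (α₁ − α₂)ΔT = P/(A₁E₁) + P/(A₂E₂).
|α₁ − α₂|·ΔT = 21.8×10⁻⁶ × 129 = 0.002812.
1/(A₁E₁) + 1/(A₂E₂) = 1/(675×70×10³) + 1/(2175×143×10³) = 2.438×10⁻⁸ N⁻¹.
So P = 0.002812 / 2.438×10⁻⁸ = 115.4 kN.
σ_{invar} = P/A₂ = 115400/2175 = 53.04 MPa, compressive.

σ ≈ 53 MPa (compressive)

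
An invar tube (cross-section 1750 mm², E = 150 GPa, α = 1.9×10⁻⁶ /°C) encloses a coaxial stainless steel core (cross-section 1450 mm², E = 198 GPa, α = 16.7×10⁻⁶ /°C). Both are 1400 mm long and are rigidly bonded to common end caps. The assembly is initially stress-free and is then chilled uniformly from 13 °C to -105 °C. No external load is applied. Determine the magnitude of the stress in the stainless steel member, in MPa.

σ ≈ 165 MPa (tensile)

Both members must finish at the same length. With the larger α, the stainless steel tends to over-contract; the plates restrain it, putting the stainless steel in tension and the invar in compression. With no external load the two internal forces are equal and opposite, magnitude P.
Equating the net (thermal + elastic) strains gives |α₁ − α₂|·ΔT = P·[1/(A₁E₁) + 1/(A₂E₂)].
|α₁ − α₂|·ΔT = 14.8×10⁻⁶ × 118 = 0.001746.
1/(A₁E₁) + 1/(A₂E₂) = 1/(1750×150×10³) + 1/(1450×198×10³) = 7.293×10⁻⁹ N⁻¹.
So P = 0.001746 / 7.293×10⁻⁹ = 239.5 kN.
σ_{stainless steel} = P/A₂ = 239500/1450 = 165.2 MPa, tensile.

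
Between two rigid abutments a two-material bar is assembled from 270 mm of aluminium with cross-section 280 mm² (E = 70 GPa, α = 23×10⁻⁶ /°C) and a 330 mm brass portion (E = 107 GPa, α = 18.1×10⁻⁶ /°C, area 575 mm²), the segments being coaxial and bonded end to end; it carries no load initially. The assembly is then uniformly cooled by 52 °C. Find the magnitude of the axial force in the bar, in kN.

If the supports were absent, the total length change would be Σ αᵢΔT Lᵢ = 23×10⁻⁶×52×270 + 18.1×10⁻⁶×52×330 = 0.6335 mm.
The walls prevent any net length change, so an axial force P (same in every segment) develops. Compatibility: P · Σ Lᵢ/(AᵢEᵢ) = δ_free.
The series flexibility is Σ Lᵢ/(AᵢEᵢ) = 270/(280×70×10³) + 330/(575×107×10³) = 1.914×10⁻⁵ mm/N.
P = 0.6335 / 1.914×10⁻⁵ = 33100 N = 33.1 kN, tensile.

P ≈ 33.1 kN (tensile)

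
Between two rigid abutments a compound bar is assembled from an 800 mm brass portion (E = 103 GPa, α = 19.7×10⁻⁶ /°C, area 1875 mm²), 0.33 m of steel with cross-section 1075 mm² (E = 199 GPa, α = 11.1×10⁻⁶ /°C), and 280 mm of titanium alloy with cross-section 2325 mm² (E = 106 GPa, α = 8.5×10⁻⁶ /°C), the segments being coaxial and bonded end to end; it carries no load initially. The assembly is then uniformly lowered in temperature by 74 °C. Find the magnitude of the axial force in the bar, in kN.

Free thermal contraction of the whole bar: Σ αᵢΔT Lᵢ = 19.7×10⁻⁶×74×800 + 11.1×10⁻⁶×74×330 + 8.5×10⁻⁶×74×280 = 1.613 mm.
The walls prevent any net length change, so an axial force P (same in every segment) develops. Compatibility: P · Σ Lᵢ/(AᵢEᵢ) = δ_free.
The series flexibility is Σ Lᵢ/(AᵢEᵢ) = 800/(1875×103×10³) + 330/(1075×199×10³) + 280/(2325×106×10³) = 6.821×10⁻⁶ mm/N.
Hence P = δ_free / Σ(L/AE) = 1.613/6.821×10⁻⁶ = 236.5 kN (tensile).

P ≈ 237 kN (tensile)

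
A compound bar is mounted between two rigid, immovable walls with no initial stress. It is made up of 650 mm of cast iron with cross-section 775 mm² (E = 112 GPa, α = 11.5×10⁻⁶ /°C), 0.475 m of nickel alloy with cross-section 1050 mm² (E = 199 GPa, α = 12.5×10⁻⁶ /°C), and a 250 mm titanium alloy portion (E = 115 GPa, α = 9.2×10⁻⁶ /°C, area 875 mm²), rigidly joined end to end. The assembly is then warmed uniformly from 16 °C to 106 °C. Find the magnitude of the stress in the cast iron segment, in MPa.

σ ≈ 149 MPa (compressive)

With the walls removed the bar would change length by δ_free = Σ αᵢΔT Lᵢ = 11.5×10⁻⁶×90×650 + 12.5×10⁻⁶×90×475 + 9.2×10⁻⁶×90×250 = 1.414 mm.
The walls prevent any net length change, so an axial force P (same in every segment) develops. Compatibility: P · Σ Lᵢ/(AᵢEᵢ) = δ_free.
The series flexibility is Σ Lᵢ/(AᵢEᵢ) = 650/(775×112×10³) + 475/(1050×199×10³) + 250/(875×115×10³) = 1.225×10⁻⁵ mm/N.
P = 1.414 / 1.225×10⁻⁵ = 115500 N = 115.5 kN, compressive.
σ_{cast iron} = P / A = 115500 / 775 = 149 MPa.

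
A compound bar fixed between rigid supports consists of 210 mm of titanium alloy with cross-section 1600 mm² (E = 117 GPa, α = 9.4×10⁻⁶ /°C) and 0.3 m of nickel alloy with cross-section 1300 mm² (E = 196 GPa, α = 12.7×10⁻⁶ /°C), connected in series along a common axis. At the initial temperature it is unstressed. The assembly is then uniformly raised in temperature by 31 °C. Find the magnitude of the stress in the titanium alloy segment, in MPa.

If the supports were absent, the total length change would be Σ αᵢΔT Lᵢ = 9.4×10⁻⁶×31×210 + 12.7×10⁻⁶×31×300 = 0.1793 mm.
The walls prevent any net length change, so an axial force P (same in every segment) develops. Compatibility: P · Σ Lᵢ/(AᵢEᵢ) = δ_free.
Σ Lᵢ/(AᵢEᵢ) = 210/(1600×117×10³) + 300/(1300×196×10³) = 2.299×10⁻⁶ mm/N.
So P = 0.1793 / 2.299×10⁻⁶ = 77.99 kN, compressive.
σ_{titanium alloy} = P / A = 77990 / 1600 = 48.74 MPa.

σ ≈ 48.7 MPa (compressive)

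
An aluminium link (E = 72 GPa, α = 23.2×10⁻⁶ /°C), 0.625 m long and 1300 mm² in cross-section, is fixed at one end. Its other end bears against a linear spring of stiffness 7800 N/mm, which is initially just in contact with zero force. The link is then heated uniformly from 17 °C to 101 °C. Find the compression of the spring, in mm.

If the spring were absent the link would lengthen by αΔT L = 23.2×10⁻⁶ × 84 × 625 = 1.218 mm.
Let P be the compressive force at the spring. The link shortens elastically by PL/(AE) and the spring compresses by P/k; together these equal δ_free.
P [ L/(AE) + 1/k ] = δ_free → P [ 625/(1300×72×10³) + 1/(7800) ] = 1.218.
P = 1.218 / 0.0001349 = 9030 N.
Spring compression = P/k = 9030/(7800) = 1.158 mm.

δ ≈ 1.16 mm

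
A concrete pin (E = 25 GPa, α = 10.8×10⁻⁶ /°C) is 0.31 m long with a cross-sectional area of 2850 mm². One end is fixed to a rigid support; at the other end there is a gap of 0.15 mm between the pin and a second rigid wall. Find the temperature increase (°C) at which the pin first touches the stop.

ΔT ≈ 44.8 °C

Contact occurs when the free expansion equals the gap: αΔT L = 0.15 mm.
ΔT = 0.15 / (10.8×10⁻⁶ × 310) = 44.8 °C.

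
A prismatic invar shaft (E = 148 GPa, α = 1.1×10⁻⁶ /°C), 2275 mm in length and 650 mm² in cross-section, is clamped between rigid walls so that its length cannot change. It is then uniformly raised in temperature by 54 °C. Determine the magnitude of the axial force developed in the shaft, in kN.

P ≈ 5.71 kN (compressive)

With zero net strain, σ = E·αΔT = 148 GPa × 1.1×10⁻⁶ × 54 = 8.791 MPa.
P = AEαΔT = 650 × 148×10³ × 1.1×10⁻⁶ × 54 = 5.714 kN (compressive).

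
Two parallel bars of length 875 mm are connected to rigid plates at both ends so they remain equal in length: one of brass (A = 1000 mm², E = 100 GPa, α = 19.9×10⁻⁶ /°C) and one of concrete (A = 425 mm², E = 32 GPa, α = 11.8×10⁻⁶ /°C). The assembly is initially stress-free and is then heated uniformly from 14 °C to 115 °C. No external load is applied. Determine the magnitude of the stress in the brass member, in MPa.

σ ≈ 9.79 MPa (compressive)

Equilibrium of a rigid end plate with no external load gives equal and opposite internal forces ±P in the two members. Since α_{brass} > α_{concrete}, heating drives the brass into compression and the concrete into tension.
Compatibility of the two members (thermal + elastic change equal): (α₁ − α₂)ΔT = P·[1/(A₁E₁) + 1/(A₂E₂)].
|α₁ − α₂|·ΔT = 8.1×10⁻⁶ × 101 = 0.0008181.
1/(A₁E₁) + 1/(A₂E₂) = 1/(1000×100×10³) + 1/(425×32×10³) = 8.353×10⁻⁸ N⁻¹.
P = 0.0008181 / 8.353×10⁻⁸ = 9794 N = 9.794 kN.
σ_{brass} = P/A₁ = 9794/1000 = 9.794 MPa, compressive.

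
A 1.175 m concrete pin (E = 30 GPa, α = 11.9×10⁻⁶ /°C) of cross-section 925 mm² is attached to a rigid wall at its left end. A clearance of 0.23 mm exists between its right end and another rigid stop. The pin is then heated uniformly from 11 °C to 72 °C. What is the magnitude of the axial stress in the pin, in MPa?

σ ≈ 15.9 MPa (compressive)

Unrestrained expansion: δ_free = αΔT L = 11.9×10⁻⁶ × 61 × 1175 = 0.8529 mm.
This exceeds the 0.23 mm gap, so the wall pushes back. The portion of expansion that must be recovered elastically is δ_free − gap = 0.8529 − 0.23 = 0.6229 mm.
Compatibility: PL/(AE) = 0.6229 mm, so σ = P/A = E × (0.6229/1175) = 15.9 MPa.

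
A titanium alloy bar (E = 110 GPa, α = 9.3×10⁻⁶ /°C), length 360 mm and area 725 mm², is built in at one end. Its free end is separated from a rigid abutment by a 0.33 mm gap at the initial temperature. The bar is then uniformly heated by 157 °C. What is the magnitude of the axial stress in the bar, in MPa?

Unrestrained expansion: δ_free = αΔT L = 9.3×10⁻⁶ × 157 × 360 = 0.5256 mm.
After closing the 0.33 mm clearance, 0.5256 − 0.33 = 0.1956 mm of expansion remains to be suppressed by the wall.
So σ = E(δ_free − g)/L = 110×10³ × 0.1956/360 = 59.78 MPa.

σ ≈ 59.8 MPa (compressive)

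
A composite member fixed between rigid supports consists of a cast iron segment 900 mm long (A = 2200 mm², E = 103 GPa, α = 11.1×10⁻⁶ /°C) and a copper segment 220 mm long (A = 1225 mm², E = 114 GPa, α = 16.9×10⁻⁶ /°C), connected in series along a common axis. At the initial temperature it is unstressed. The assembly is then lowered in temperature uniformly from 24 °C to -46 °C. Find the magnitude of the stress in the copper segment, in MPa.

Free thermal contraction of the whole bar: Σ αᵢΔT Lᵢ = 11.1×10⁻⁶×70×900 + 16.9×10⁻⁶×70×220 = 0.9596 mm.
The rigid supports impose zero overall length change; the single axial force P common to all segments must satisfy P Σ Lᵢ/(AᵢEᵢ) = δ_free.
The series flexibility is Σ Lᵢ/(AᵢEᵢ) = 900/(2200×103×10³) + 220/(1225×114×10³) = 5.547×10⁻⁶ mm/N.
P = 0.9596 / 5.547×10⁻⁶ = 173000 N = 173 kN, tensile.
σ_{copper} = P / A = 173000 / 1225 = 141.2 MPa.

σ ≈ 141 MPa (tensile)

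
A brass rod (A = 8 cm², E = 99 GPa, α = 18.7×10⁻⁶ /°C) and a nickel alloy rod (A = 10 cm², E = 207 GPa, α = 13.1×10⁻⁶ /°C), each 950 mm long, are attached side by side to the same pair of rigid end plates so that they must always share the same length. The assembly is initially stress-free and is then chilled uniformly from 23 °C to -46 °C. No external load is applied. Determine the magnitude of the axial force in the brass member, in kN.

Both members must finish at the same length. With the larger α, the brass tends to over-contract; the plates restrain it, putting the brass in tension and the nickel alloy in compression. With no external load the two internal forces are equal and opposite, magnitude P.
Equating the net (thermal + elastic) strains gives |α₁ − α₂|·ΔT = P·[1/(A₁E₁) + 1/(A₂E₂)].
|α₁ − α₂|·ΔT = 5.6×10⁻⁶ × 69 = 0.0003864.
1/(A₁E₁) + 1/(A₂E₂) = 1/(800×99×10³) + 1/(1000×207×10³) = 1.746×10⁻⁸ N⁻¹.
So P = 0.0003864 / 1.746×10⁻⁸ = 22.13 kN.

P ≈ 22.1 kN (tensile in the brass)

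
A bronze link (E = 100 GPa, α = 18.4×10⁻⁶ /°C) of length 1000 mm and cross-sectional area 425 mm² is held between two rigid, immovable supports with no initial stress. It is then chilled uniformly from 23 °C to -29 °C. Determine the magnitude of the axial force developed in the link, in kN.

P ≈ 40.7 kN (tensile)

The ends cannot move, so σ = EαΔT = 100×10³ × 18.4×10⁻⁶ × 52 = 95.68 MPa.
P = AEαΔT = 425 × 100×10³ × 18.4×10⁻⁶ × 52 = 40.66 kN (tensile).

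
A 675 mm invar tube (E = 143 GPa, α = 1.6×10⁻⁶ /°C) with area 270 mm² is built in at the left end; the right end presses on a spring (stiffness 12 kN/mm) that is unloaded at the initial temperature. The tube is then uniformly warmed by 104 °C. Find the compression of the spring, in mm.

The unrestrained thermal change is αΔT L = 1.6×10⁻⁶ × 104 × 675 = 0.1123 mm.
Let P be the compressive force at the spring. The tube shortens elastically by PL/(AE) and the spring compresses by P/k; together these equal δ_free.
P [ L/(AE) + 1/k ] = δ_free → P [ 675/(270×143×10³) + 1/(12×10³) ] = 0.1123.
P = 0.1123 / 0.0001008 = 1114 N.
Spring compression = P/k = 1114/(12×10³) = 0.09284 mm.

δ ≈ 0.0928 mm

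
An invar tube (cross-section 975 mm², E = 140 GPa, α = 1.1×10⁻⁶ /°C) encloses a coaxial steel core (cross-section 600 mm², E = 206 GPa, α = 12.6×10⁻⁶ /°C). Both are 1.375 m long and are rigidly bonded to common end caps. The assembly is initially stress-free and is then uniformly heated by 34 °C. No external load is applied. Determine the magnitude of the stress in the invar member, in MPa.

σ ≈ 26 MPa (tensile)

Both members must finish at the same length. With the larger α, the steel tends to over-expand; the plates restrain it, putting the steel in compression and the invar in tension. With no external load the two internal forces are equal and opposite, magnitude P.
Equating the net (thermal + elastic) strains gives |α₁ − α₂|·ΔT = P·[1/(A₁E₁) + 1/(A₂E₂)].
|α₁ − α₂|·ΔT = 11.5×10⁻⁶ × 34 = 0.000391.
1/(A₁E₁) + 1/(A₂E₂) = 1/(975×140×10³) + 1/(600×206×10³) = 1.542×10⁻⁸ N⁻¹.
P = 0.000391 / 1.542×10⁻⁸ = 25360 N = 25.36 kN.
σ_{invar} = P/A₁ = 25360/975 = 26.01 MPa, tensile.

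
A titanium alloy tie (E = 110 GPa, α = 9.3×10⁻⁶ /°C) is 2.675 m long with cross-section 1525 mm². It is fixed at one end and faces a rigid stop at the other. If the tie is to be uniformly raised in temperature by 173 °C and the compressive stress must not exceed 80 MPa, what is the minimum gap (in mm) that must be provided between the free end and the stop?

g ≈ 2.36 mm

Free expansion if unrestrained: δ_free = αΔT L = 9.3×10⁻⁶ × 173 × 2675 = 4.304 mm.
At the allowable stress the elastic shortening the wall may impose is σL/E = 80 × 2675 / (110×10³) = 1.945 mm.
The gap must absorb the remainder: g_min = 4.304 − 1.945 = 2.358 mm.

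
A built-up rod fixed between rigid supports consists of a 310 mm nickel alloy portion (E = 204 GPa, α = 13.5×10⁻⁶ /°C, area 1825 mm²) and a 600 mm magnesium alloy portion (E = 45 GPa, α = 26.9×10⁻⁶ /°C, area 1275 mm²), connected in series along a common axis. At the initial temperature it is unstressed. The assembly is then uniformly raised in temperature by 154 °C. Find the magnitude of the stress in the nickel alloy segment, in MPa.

σ ≈ 152 MPa (compressive)

With the walls removed the bar would change length by δ_free = Σ αᵢΔT Lᵢ = 13.5×10⁻⁶×154×310 + 26.9×10⁻⁶×154×600 = 3.13 mm.
The rigid supports impose zero overall length change; the single axial force P common to all segments must satisfy P Σ Lᵢ/(AᵢEᵢ) = δ_free.
The series flexibility is Σ Lᵢ/(AᵢEᵢ) = 310/(1825×204×10³) + 600/(1275×45×10³) = 1.129×10⁻⁵ mm/N.
So P = 3.13 / 1.129×10⁻⁵ = 277.2 kN, compressive.
σ_{nickel alloy} = P / A = 277200 / 1825 = 151.9 MPa.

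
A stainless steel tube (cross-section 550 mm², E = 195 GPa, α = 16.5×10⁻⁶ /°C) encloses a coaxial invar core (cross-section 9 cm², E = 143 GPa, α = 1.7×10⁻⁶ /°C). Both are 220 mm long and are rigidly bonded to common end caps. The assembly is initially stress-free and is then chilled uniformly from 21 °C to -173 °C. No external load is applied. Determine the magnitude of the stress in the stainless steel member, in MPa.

σ ≈ 305 MPa (tensile)

Equilibrium of a rigid end plate with no external load gives equal and opposite internal forces ±P in the two members. Since α_{stainless steel} > α_{invar}, cooling drives the stainless steel into tension and the invar into compression.
Equating the net (thermal + elastic) strains gives |α₁ − α₂|·ΔT = P·[1/(A₁E₁) + 1/(A₂E₂)].
|α₁ − α₂|·ΔT = 14.8×10⁻⁶ × 194 = 0.002871.
1/(A₁E₁) + 1/(A₂E₂) = 1/(550×195×10³) + 1/(900×143×10³) = 1.709×10⁻⁸ N⁻¹.
So P = 0.002871 / 1.709×10⁻⁸ = 168 kN.
σ_{stainless steel} = P/A₁ = 168000/550 = 305.4 MPa, tensile.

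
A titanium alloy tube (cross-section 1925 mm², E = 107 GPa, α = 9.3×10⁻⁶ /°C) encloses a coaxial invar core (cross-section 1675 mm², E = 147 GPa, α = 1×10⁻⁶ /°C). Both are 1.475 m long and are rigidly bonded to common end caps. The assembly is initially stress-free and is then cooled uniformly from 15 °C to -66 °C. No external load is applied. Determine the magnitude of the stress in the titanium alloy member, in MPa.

Both members must finish at the same length. With the larger α, the titanium alloy tends to over-contract; the plates restrain it, putting the titanium alloy in tension and the invar in compression. With no external load the two internal forces are equal and opposite, magnitude P.
Equating the net (thermal + elastic) strains gives |α₁ − α₂|·ΔT = P·[1/(A₁E₁) + 1/(A₂E₂)].
|α₁ − α₂|·ΔT = 8.3×10⁻⁶ × 81 = 0.0006723.
1/(A₁E₁) + 1/(A₂E₂) = 1/(1925×107×10³) + 1/(1675×147×10³) = 8.916×10⁻⁹ N⁻¹.
So P = 0.0006723 / 8.916×10⁻⁹ = 75.4 kN.
σ_{titanium alloy} = P/A₁ = 75400/1925 = 39.17 MPa, tensile.

σ ≈ 39.2 MPa (tensile)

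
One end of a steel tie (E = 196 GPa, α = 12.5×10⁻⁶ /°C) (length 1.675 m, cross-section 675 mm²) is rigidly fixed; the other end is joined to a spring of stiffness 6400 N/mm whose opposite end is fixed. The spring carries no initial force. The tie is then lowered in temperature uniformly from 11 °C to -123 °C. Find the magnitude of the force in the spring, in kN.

P ≈ 16.6 kN

Free thermal contraction: δ_free = αΔT L = 12.5×10⁻⁶ × 134 × 1675 = 2.806 mm.
With a force P in the spring, the elastic change of the tie is PL/(AE) and that of the spring is P/k; compatibility requires their sum to equal δ_free.
So P = δ_free / [L/(AE) + 1/k] = 2.806 / [ 1675/(675×196×10³) + 1/(6400) ].
P = 2.806 / 0.0001689 = 16610 N.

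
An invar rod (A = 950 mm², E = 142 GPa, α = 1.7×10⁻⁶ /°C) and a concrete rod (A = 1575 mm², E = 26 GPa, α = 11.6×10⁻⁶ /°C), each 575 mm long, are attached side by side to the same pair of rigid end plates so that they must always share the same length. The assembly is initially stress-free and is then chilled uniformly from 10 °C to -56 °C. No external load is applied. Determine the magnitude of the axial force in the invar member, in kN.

Both members must finish at the same length. With the larger α, the concrete tends to over-contract; the plates restrain it, putting the concrete in tension and the invar in compression. With no external load the two internal forces are equal and opposite, magnitude P.
Compatibility of the two members (thermal + elastic change equal): (α₁ − α₂)ΔT = P·[1/(A₁E₁) + 1/(A₂E₂)].
|α₁ − α₂|·ΔT = 9.9×10⁻⁶ × 66 = 0.0006534.
1/(A₁E₁) + 1/(A₂E₂) = 1/(950×142×10³) + 1/(1575×26×10³) = 3.183×10⁻⁸ N⁻¹.
So P = 0.0006534 / 3.183×10⁻⁸ = 20.53 kN.

P ≈ 20.5 kN (compressive in the invar)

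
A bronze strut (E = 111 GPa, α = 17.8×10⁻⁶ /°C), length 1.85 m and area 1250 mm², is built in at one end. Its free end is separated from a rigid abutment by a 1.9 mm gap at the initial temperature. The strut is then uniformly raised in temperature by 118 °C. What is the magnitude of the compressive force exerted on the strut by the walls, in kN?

P ≈ 149 kN

If the wall were absent the strut would grow by αΔT L = 17.8×10⁻⁶ × 118 × 1850 = 3.886 mm.
This exceeds the 1.9 mm gap, so the wall pushes back. The portion of expansion that must be recovered elastically is δ_free − gap = 3.886 − 1.9 = 1.986 mm.
So σ = E(δ_free − g)/L = 111×10³ × 1.986/1850 = 119.1 MPa.
P = σA = 119.1 × 1250 = 148.9 kN.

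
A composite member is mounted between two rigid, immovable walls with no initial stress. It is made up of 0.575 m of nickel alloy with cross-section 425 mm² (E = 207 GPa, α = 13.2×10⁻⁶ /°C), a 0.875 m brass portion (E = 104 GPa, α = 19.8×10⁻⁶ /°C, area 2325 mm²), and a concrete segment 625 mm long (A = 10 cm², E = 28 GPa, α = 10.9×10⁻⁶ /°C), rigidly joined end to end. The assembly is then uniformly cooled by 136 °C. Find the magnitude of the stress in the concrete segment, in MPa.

If the supports were absent, the total length change would be Σ αᵢΔT Lᵢ = 13.2×10⁻⁶×136×575 + 19.8×10⁻⁶×136×875 + 10.9×10⁻⁶×136×625 = 4.315 mm.
The rigid supports impose zero overall length change; the single axial force P common to all segments must satisfy P Σ Lᵢ/(AᵢEᵢ) = δ_free.
Σ Lᵢ/(AᵢEᵢ) = 575/(425×207×10³) + 875/(2325×104×10³) + 625/(1000×28×10³) = 3.248×10⁻⁵ mm/N.
P = 4.315 / 3.248×10⁻⁵ = 132900 N = 132.9 kN, tensile.
σ_{concrete} = P / A = 132900 / 1000 = 132.9 MPa.

σ ≈ 133 MPa (tensile)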